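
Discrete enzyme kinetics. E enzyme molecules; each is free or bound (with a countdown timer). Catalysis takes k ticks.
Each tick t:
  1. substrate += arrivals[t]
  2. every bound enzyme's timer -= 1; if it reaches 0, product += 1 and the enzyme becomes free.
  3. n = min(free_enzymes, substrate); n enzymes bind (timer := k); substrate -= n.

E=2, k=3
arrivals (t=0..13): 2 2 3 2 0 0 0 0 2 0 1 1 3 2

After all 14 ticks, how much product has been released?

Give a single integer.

t=0: arr=2 -> substrate=0 bound=2 product=0
t=1: arr=2 -> substrate=2 bound=2 product=0
t=2: arr=3 -> substrate=5 bound=2 product=0
t=3: arr=2 -> substrate=5 bound=2 product=2
t=4: arr=0 -> substrate=5 bound=2 product=2
t=5: arr=0 -> substrate=5 bound=2 product=2
t=6: arr=0 -> substrate=3 bound=2 product=4
t=7: arr=0 -> substrate=3 bound=2 product=4
t=8: arr=2 -> substrate=5 bound=2 product=4
t=9: arr=0 -> substrate=3 bound=2 product=6
t=10: arr=1 -> substrate=4 bound=2 product=6
t=11: arr=1 -> substrate=5 bound=2 product=6
t=12: arr=3 -> substrate=6 bound=2 product=8
t=13: arr=2 -> substrate=8 bound=2 product=8

Answer: 8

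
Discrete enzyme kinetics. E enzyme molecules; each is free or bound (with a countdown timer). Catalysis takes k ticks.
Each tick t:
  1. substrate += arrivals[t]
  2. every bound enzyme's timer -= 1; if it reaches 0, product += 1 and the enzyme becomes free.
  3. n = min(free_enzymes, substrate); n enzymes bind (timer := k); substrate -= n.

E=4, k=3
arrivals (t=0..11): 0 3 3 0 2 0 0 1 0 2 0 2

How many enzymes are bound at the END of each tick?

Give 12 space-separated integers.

t=0: arr=0 -> substrate=0 bound=0 product=0
t=1: arr=3 -> substrate=0 bound=3 product=0
t=2: arr=3 -> substrate=2 bound=4 product=0
t=3: arr=0 -> substrate=2 bound=4 product=0
t=4: arr=2 -> substrate=1 bound=4 product=3
t=5: arr=0 -> substrate=0 bound=4 product=4
t=6: arr=0 -> substrate=0 bound=4 product=4
t=7: arr=1 -> substrate=0 bound=2 product=7
t=8: arr=0 -> substrate=0 bound=1 product=8
t=9: arr=2 -> substrate=0 bound=3 product=8
t=10: arr=0 -> substrate=0 bound=2 product=9
t=11: arr=2 -> substrate=0 bound=4 product=9

Answer: 0 3 4 4 4 4 4 2 1 3 2 4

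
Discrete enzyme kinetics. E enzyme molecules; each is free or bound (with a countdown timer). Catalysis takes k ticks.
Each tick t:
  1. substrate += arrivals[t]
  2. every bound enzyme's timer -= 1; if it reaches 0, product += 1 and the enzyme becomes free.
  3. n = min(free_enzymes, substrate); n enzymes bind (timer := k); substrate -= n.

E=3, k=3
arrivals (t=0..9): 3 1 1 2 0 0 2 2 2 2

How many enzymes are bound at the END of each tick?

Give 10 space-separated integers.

Answer: 3 3 3 3 3 3 3 3 3 3

Derivation:
t=0: arr=3 -> substrate=0 bound=3 product=0
t=1: arr=1 -> substrate=1 bound=3 product=0
t=2: arr=1 -> substrate=2 bound=3 product=0
t=3: arr=2 -> substrate=1 bound=3 product=3
t=4: arr=0 -> substrate=1 bound=3 product=3
t=5: arr=0 -> substrate=1 bound=3 product=3
t=6: arr=2 -> substrate=0 bound=3 product=6
t=7: arr=2 -> substrate=2 bound=3 product=6
t=8: arr=2 -> substrate=4 bound=3 product=6
t=9: arr=2 -> substrate=3 bound=3 product=9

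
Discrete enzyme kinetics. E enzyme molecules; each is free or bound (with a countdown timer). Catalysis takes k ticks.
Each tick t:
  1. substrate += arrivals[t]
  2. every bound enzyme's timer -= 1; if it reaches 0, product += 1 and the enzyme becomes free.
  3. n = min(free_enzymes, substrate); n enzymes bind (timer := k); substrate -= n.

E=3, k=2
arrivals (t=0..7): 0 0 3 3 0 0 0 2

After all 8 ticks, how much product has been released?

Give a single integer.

Answer: 6

Derivation:
t=0: arr=0 -> substrate=0 bound=0 product=0
t=1: arr=0 -> substrate=0 bound=0 product=0
t=2: arr=3 -> substrate=0 bound=3 product=0
t=3: arr=3 -> substrate=3 bound=3 product=0
t=4: arr=0 -> substrate=0 bound=3 product=3
t=5: arr=0 -> substrate=0 bound=3 product=3
t=6: arr=0 -> substrate=0 bound=0 product=6
t=7: arr=2 -> substrate=0 bound=2 product=6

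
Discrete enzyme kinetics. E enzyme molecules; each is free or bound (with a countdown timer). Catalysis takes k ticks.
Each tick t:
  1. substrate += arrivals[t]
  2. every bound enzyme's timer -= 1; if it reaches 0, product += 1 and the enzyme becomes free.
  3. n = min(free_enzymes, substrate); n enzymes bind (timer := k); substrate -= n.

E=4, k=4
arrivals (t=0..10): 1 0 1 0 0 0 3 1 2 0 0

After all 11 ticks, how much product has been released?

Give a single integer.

Answer: 5

Derivation:
t=0: arr=1 -> substrate=0 bound=1 product=0
t=1: arr=0 -> substrate=0 bound=1 product=0
t=2: arr=1 -> substrate=0 bound=2 product=0
t=3: arr=0 -> substrate=0 bound=2 product=0
t=4: arr=0 -> substrate=0 bound=1 product=1
t=5: arr=0 -> substrate=0 bound=1 product=1
t=6: arr=3 -> substrate=0 bound=3 product=2
t=7: arr=1 -> substrate=0 bound=4 product=2
t=8: arr=2 -> substrate=2 bound=4 product=2
t=9: arr=0 -> substrate=2 bound=4 product=2
t=10: arr=0 -> substrate=0 bound=3 product=5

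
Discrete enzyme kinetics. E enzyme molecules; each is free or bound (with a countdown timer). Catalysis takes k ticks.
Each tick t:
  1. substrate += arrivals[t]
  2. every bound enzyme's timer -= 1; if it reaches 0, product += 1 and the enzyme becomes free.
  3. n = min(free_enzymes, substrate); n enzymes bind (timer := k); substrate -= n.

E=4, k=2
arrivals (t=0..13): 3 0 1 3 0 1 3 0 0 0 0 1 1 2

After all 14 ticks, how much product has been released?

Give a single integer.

t=0: arr=3 -> substrate=0 bound=3 product=0
t=1: arr=0 -> substrate=0 bound=3 product=0
t=2: arr=1 -> substrate=0 bound=1 product=3
t=3: arr=3 -> substrate=0 bound=4 product=3
t=4: arr=0 -> substrate=0 bound=3 product=4
t=5: arr=1 -> substrate=0 bound=1 product=7
t=6: arr=3 -> substrate=0 bound=4 product=7
t=7: arr=0 -> substrate=0 bound=3 product=8
t=8: arr=0 -> substrate=0 bound=0 product=11
t=9: arr=0 -> substrate=0 bound=0 product=11
t=10: arr=0 -> substrate=0 bound=0 product=11
t=11: arr=1 -> substrate=0 bound=1 product=11
t=12: arr=1 -> substrate=0 bound=2 product=11
t=13: arr=2 -> substrate=0 bound=3 product=12

Answer: 12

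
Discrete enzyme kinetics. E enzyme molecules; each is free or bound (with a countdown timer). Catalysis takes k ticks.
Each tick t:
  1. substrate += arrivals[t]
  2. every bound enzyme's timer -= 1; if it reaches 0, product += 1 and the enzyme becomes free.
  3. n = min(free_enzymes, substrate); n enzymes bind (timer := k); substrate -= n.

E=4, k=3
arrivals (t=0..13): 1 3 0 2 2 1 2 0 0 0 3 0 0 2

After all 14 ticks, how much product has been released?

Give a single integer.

Answer: 14

Derivation:
t=0: arr=1 -> substrate=0 bound=1 product=0
t=1: arr=3 -> substrate=0 bound=4 product=0
t=2: arr=0 -> substrate=0 bound=4 product=0
t=3: arr=2 -> substrate=1 bound=4 product=1
t=4: arr=2 -> substrate=0 bound=4 product=4
t=5: arr=1 -> substrate=1 bound=4 product=4
t=6: arr=2 -> substrate=2 bound=4 product=5
t=7: arr=0 -> substrate=0 bound=3 product=8
t=8: arr=0 -> substrate=0 bound=3 product=8
t=9: arr=0 -> substrate=0 bound=2 product=9
t=10: arr=3 -> substrate=0 bound=3 product=11
t=11: arr=0 -> substrate=0 bound=3 product=11
t=12: arr=0 -> substrate=0 bound=3 product=11
t=13: arr=2 -> substrate=0 bound=2 product=14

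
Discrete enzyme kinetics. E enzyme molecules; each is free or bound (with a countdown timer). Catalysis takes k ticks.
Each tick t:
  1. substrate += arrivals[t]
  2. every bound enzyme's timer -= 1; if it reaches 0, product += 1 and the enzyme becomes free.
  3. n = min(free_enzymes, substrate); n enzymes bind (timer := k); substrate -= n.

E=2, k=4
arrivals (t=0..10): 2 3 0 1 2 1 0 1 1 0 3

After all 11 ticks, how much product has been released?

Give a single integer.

t=0: arr=2 -> substrate=0 bound=2 product=0
t=1: arr=3 -> substrate=3 bound=2 product=0
t=2: arr=0 -> substrate=3 bound=2 product=0
t=3: arr=1 -> substrate=4 bound=2 product=0
t=4: arr=2 -> substrate=4 bound=2 product=2
t=5: arr=1 -> substrate=5 bound=2 product=2
t=6: arr=0 -> substrate=5 bound=2 product=2
t=7: arr=1 -> substrate=6 bound=2 product=2
t=8: arr=1 -> substrate=5 bound=2 product=4
t=9: arr=0 -> substrate=5 bound=2 product=4
t=10: arr=3 -> substrate=8 bound=2 product=4

Answer: 4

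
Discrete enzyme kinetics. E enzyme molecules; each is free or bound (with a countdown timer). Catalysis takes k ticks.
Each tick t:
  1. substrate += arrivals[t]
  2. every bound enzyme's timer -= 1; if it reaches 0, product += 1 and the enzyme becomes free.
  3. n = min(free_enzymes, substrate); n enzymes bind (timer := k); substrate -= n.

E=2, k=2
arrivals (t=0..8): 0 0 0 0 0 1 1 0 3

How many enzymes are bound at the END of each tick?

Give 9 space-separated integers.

t=0: arr=0 -> substrate=0 bound=0 product=0
t=1: arr=0 -> substrate=0 bound=0 product=0
t=2: arr=0 -> substrate=0 bound=0 product=0
t=3: arr=0 -> substrate=0 bound=0 product=0
t=4: arr=0 -> substrate=0 bound=0 product=0
t=5: arr=1 -> substrate=0 bound=1 product=0
t=6: arr=1 -> substrate=0 bound=2 product=0
t=7: arr=0 -> substrate=0 bound=1 product=1
t=8: arr=3 -> substrate=1 bound=2 product=2

Answer: 0 0 0 0 0 1 2 1 2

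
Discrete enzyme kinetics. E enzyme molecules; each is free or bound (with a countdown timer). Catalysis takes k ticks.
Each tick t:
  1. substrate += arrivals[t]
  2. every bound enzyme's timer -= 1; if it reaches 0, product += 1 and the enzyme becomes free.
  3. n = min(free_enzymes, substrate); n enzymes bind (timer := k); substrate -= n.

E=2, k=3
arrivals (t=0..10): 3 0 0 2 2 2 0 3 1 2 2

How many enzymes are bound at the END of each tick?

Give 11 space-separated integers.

t=0: arr=3 -> substrate=1 bound=2 product=0
t=1: arr=0 -> substrate=1 bound=2 product=0
t=2: arr=0 -> substrate=1 bound=2 product=0
t=3: arr=2 -> substrate=1 bound=2 product=2
t=4: arr=2 -> substrate=3 bound=2 product=2
t=5: arr=2 -> substrate=5 bound=2 product=2
t=6: arr=0 -> substrate=3 bound=2 product=4
t=7: arr=3 -> substrate=6 bound=2 product=4
t=8: arr=1 -> substrate=7 bound=2 product=4
t=9: arr=2 -> substrate=7 bound=2 product=6
t=10: arr=2 -> substrate=9 bound=2 product=6

Answer: 2 2 2 2 2 2 2 2 2 2 2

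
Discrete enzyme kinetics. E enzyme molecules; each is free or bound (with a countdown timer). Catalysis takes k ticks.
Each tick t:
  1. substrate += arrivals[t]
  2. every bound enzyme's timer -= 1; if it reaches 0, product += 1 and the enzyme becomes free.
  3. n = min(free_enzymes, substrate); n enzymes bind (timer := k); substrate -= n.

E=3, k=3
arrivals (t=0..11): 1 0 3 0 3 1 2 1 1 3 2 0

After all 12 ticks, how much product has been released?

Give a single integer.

Answer: 9

Derivation:
t=0: arr=1 -> substrate=0 bound=1 product=0
t=1: arr=0 -> substrate=0 bound=1 product=0
t=2: arr=3 -> substrate=1 bound=3 product=0
t=3: arr=0 -> substrate=0 bound=3 product=1
t=4: arr=3 -> substrate=3 bound=3 product=1
t=5: arr=1 -> substrate=2 bound=3 product=3
t=6: arr=2 -> substrate=3 bound=3 product=4
t=7: arr=1 -> substrate=4 bound=3 product=4
t=8: arr=1 -> substrate=3 bound=3 product=6
t=9: arr=3 -> substrate=5 bound=3 product=7
t=10: arr=2 -> substrate=7 bound=3 product=7
t=11: arr=0 -> substrate=5 bound=3 product=9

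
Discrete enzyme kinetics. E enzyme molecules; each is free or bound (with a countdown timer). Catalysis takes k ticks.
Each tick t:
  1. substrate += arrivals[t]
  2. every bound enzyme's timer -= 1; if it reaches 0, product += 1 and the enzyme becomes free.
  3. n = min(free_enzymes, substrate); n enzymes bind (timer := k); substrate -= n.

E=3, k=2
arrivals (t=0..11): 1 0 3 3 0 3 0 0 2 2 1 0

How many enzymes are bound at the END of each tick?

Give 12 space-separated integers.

t=0: arr=1 -> substrate=0 bound=1 product=0
t=1: arr=0 -> substrate=0 bound=1 product=0
t=2: arr=3 -> substrate=0 bound=3 product=1
t=3: arr=3 -> substrate=3 bound=3 product=1
t=4: arr=0 -> substrate=0 bound=3 product=4
t=5: arr=3 -> substrate=3 bound=3 product=4
t=6: arr=0 -> substrate=0 bound=3 product=7
t=7: arr=0 -> substrate=0 bound=3 product=7
t=8: arr=2 -> substrate=0 bound=2 product=10
t=9: arr=2 -> substrate=1 bound=3 product=10
t=10: arr=1 -> substrate=0 bound=3 product=12
t=11: arr=0 -> substrate=0 bound=2 product=13

Answer: 1 1 3 3 3 3 3 3 2 3 3 2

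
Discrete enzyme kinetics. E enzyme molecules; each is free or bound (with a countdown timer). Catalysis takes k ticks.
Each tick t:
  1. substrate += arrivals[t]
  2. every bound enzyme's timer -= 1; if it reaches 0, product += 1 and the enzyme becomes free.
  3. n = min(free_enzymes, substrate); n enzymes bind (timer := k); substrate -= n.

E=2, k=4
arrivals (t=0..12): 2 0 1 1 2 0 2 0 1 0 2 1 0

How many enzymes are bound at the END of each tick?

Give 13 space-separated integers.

Answer: 2 2 2 2 2 2 2 2 2 2 2 2 2

Derivation:
t=0: arr=2 -> substrate=0 bound=2 product=0
t=1: arr=0 -> substrate=0 bound=2 product=0
t=2: arr=1 -> substrate=1 bound=2 product=0
t=3: arr=1 -> substrate=2 bound=2 product=0
t=4: arr=2 -> substrate=2 bound=2 product=2
t=5: arr=0 -> substrate=2 bound=2 product=2
t=6: arr=2 -> substrate=4 bound=2 product=2
t=7: arr=0 -> substrate=4 bound=2 product=2
t=8: arr=1 -> substrate=3 bound=2 product=4
t=9: arr=0 -> substrate=3 bound=2 product=4
t=10: arr=2 -> substrate=5 bound=2 product=4
t=11: arr=1 -> substrate=6 bound=2 product=4
t=12: arr=0 -> substrate=4 bound=2 product=6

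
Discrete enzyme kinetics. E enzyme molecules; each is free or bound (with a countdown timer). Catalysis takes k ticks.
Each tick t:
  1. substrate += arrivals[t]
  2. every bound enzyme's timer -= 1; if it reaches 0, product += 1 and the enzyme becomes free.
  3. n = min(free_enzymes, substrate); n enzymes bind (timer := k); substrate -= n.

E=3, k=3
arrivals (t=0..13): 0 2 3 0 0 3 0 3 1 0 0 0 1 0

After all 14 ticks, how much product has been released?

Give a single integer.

t=0: arr=0 -> substrate=0 bound=0 product=0
t=1: arr=2 -> substrate=0 bound=2 product=0
t=2: arr=3 -> substrate=2 bound=3 product=0
t=3: arr=0 -> substrate=2 bound=3 product=0
t=4: arr=0 -> substrate=0 bound=3 product=2
t=5: arr=3 -> substrate=2 bound=3 product=3
t=6: arr=0 -> substrate=2 bound=3 product=3
t=7: arr=3 -> substrate=3 bound=3 product=5
t=8: arr=1 -> substrate=3 bound=3 product=6
t=9: arr=0 -> substrate=3 bound=3 product=6
t=10: arr=0 -> substrate=1 bound=3 product=8
t=11: arr=0 -> substrate=0 bound=3 product=9
t=12: arr=1 -> substrate=1 bound=3 product=9
t=13: arr=0 -> substrate=0 bound=2 product=11

Answer: 11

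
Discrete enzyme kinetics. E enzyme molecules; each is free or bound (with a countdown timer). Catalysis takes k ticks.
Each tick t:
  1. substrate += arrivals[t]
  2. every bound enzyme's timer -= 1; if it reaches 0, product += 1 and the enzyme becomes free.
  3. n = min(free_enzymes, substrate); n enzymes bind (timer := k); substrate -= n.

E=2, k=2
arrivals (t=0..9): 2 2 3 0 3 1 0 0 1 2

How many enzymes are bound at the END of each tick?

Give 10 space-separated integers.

t=0: arr=2 -> substrate=0 bound=2 product=0
t=1: arr=2 -> substrate=2 bound=2 product=0
t=2: arr=3 -> substrate=3 bound=2 product=2
t=3: arr=0 -> substrate=3 bound=2 product=2
t=4: arr=3 -> substrate=4 bound=2 product=4
t=5: arr=1 -> substrate=5 bound=2 product=4
t=6: arr=0 -> substrate=3 bound=2 product=6
t=7: arr=0 -> substrate=3 bound=2 product=6
t=8: arr=1 -> substrate=2 bound=2 product=8
t=9: arr=2 -> substrate=4 bound=2 product=8

Answer: 2 2 2 2 2 2 2 2 2 2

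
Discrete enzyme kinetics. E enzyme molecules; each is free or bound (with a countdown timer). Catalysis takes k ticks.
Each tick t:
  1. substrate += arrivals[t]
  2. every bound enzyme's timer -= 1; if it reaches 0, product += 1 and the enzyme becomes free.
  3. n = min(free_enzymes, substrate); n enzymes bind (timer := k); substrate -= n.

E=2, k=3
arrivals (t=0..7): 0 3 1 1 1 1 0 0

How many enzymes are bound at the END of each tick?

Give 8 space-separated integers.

Answer: 0 2 2 2 2 2 2 2

Derivation:
t=0: arr=0 -> substrate=0 bound=0 product=0
t=1: arr=3 -> substrate=1 bound=2 product=0
t=2: arr=1 -> substrate=2 bound=2 product=0
t=3: arr=1 -> substrate=3 bound=2 product=0
t=4: arr=1 -> substrate=2 bound=2 product=2
t=5: arr=1 -> substrate=3 bound=2 product=2
t=6: arr=0 -> substrate=3 bound=2 product=2
t=7: arr=0 -> substrate=1 bound=2 product=4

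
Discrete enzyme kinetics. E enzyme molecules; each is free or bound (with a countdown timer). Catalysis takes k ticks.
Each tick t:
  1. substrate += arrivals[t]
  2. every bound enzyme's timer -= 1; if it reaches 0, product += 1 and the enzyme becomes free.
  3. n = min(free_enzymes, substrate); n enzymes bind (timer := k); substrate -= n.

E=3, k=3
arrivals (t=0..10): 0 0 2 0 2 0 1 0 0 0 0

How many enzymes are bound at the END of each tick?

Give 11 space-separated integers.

t=0: arr=0 -> substrate=0 bound=0 product=0
t=1: arr=0 -> substrate=0 bound=0 product=0
t=2: arr=2 -> substrate=0 bound=2 product=0
t=3: arr=0 -> substrate=0 bound=2 product=0
t=4: arr=2 -> substrate=1 bound=3 product=0
t=5: arr=0 -> substrate=0 bound=2 product=2
t=6: arr=1 -> substrate=0 bound=3 product=2
t=7: arr=0 -> substrate=0 bound=2 product=3
t=8: arr=0 -> substrate=0 bound=1 product=4
t=9: arr=0 -> substrate=0 bound=0 product=5
t=10: arr=0 -> substrate=0 bound=0 product=5

Answer: 0 0 2 2 3 2 3 2 1 0 0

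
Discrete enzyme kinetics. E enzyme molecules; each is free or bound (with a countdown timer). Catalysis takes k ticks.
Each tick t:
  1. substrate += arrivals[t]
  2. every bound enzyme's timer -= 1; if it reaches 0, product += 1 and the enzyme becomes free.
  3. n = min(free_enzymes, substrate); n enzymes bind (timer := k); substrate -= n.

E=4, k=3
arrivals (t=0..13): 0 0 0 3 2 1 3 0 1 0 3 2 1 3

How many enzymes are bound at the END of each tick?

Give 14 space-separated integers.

Answer: 0 0 0 3 4 4 4 4 4 3 4 4 4 4

Derivation:
t=0: arr=0 -> substrate=0 bound=0 product=0
t=1: arr=0 -> substrate=0 bound=0 product=0
t=2: arr=0 -> substrate=0 bound=0 product=0
t=3: arr=3 -> substrate=0 bound=3 product=0
t=4: arr=2 -> substrate=1 bound=4 product=0
t=5: arr=1 -> substrate=2 bound=4 product=0
t=6: arr=3 -> substrate=2 bound=4 product=3
t=7: arr=0 -> substrate=1 bound=4 product=4
t=8: arr=1 -> substrate=2 bound=4 product=4
t=9: arr=0 -> substrate=0 bound=3 product=7
t=10: arr=3 -> substrate=1 bound=4 product=8
t=11: arr=2 -> substrate=3 bound=4 product=8
t=12: arr=1 -> substrate=2 bound=4 product=10
t=13: arr=3 -> substrate=3 bound=4 product=12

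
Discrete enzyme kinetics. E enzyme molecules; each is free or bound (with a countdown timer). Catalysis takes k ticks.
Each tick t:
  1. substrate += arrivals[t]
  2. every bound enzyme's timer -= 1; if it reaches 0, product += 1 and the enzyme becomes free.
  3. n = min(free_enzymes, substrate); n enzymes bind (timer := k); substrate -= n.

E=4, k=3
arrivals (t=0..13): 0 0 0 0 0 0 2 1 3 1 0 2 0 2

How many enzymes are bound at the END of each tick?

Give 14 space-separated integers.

t=0: arr=0 -> substrate=0 bound=0 product=0
t=1: arr=0 -> substrate=0 bound=0 product=0
t=2: arr=0 -> substrate=0 bound=0 product=0
t=3: arr=0 -> substrate=0 bound=0 product=0
t=4: arr=0 -> substrate=0 bound=0 product=0
t=5: arr=0 -> substrate=0 bound=0 product=0
t=6: arr=2 -> substrate=0 bound=2 product=0
t=7: arr=1 -> substrate=0 bound=3 product=0
t=8: arr=3 -> substrate=2 bound=4 product=0
t=9: arr=1 -> substrate=1 bound=4 product=2
t=10: arr=0 -> substrate=0 bound=4 product=3
t=11: arr=2 -> substrate=1 bound=4 product=4
t=12: arr=0 -> substrate=0 bound=3 product=6
t=13: arr=2 -> substrate=0 bound=4 product=7

Answer: 0 0 0 0 0 0 2 3 4 4 4 4 3 4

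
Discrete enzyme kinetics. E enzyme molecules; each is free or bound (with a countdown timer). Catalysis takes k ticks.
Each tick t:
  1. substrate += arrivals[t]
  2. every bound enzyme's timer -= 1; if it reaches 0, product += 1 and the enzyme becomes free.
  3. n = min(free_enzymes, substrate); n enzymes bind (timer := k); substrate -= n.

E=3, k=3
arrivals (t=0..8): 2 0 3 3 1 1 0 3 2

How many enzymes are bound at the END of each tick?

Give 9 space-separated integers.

t=0: arr=2 -> substrate=0 bound=2 product=0
t=1: arr=0 -> substrate=0 bound=2 product=0
t=2: arr=3 -> substrate=2 bound=3 product=0
t=3: arr=3 -> substrate=3 bound=3 product=2
t=4: arr=1 -> substrate=4 bound=3 product=2
t=5: arr=1 -> substrate=4 bound=3 product=3
t=6: arr=0 -> substrate=2 bound=3 product=5
t=7: arr=3 -> substrate=5 bound=3 product=5
t=8: arr=2 -> substrate=6 bound=3 product=6

Answer: 2 2 3 3 3 3 3 3 3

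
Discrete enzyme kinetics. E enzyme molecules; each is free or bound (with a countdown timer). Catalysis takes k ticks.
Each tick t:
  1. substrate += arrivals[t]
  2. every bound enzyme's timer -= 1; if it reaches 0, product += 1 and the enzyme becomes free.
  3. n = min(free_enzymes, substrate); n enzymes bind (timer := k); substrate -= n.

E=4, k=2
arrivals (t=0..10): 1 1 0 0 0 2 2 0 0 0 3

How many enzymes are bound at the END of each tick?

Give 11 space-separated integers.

t=0: arr=1 -> substrate=0 bound=1 product=0
t=1: arr=1 -> substrate=0 bound=2 product=0
t=2: arr=0 -> substrate=0 bound=1 product=1
t=3: arr=0 -> substrate=0 bound=0 product=2
t=4: arr=0 -> substrate=0 bound=0 product=2
t=5: arr=2 -> substrate=0 bound=2 product=2
t=6: arr=2 -> substrate=0 bound=4 product=2
t=7: arr=0 -> substrate=0 bound=2 product=4
t=8: arr=0 -> substrate=0 bound=0 product=6
t=9: arr=0 -> substrate=0 bound=0 product=6
t=10: arr=3 -> substrate=0 bound=3 product=6

Answer: 1 2 1 0 0 2 4 2 0 0 3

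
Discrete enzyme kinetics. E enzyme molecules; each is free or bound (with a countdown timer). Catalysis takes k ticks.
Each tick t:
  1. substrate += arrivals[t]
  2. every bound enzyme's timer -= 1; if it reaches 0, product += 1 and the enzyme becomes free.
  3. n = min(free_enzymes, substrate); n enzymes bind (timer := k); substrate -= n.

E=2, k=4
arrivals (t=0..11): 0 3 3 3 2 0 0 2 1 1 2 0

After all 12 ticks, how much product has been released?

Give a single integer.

t=0: arr=0 -> substrate=0 bound=0 product=0
t=1: arr=3 -> substrate=1 bound=2 product=0
t=2: arr=3 -> substrate=4 bound=2 product=0
t=3: arr=3 -> substrate=7 bound=2 product=0
t=4: arr=2 -> substrate=9 bound=2 product=0
t=5: arr=0 -> substrate=7 bound=2 product=2
t=6: arr=0 -> substrate=7 bound=2 product=2
t=7: arr=2 -> substrate=9 bound=2 product=2
t=8: arr=1 -> substrate=10 bound=2 product=2
t=9: arr=1 -> substrate=9 bound=2 product=4
t=10: arr=2 -> substrate=11 bound=2 product=4
t=11: arr=0 -> substrate=11 bound=2 product=4

Answer: 4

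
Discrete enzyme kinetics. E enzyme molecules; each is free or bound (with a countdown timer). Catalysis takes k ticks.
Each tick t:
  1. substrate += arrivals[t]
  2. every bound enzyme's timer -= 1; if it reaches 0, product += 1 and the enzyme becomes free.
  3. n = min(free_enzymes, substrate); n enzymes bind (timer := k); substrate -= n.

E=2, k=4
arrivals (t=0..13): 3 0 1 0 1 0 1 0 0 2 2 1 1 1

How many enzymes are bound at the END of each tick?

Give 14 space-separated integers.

Answer: 2 2 2 2 2 2 2 2 2 2 2 2 2 2

Derivation:
t=0: arr=3 -> substrate=1 bound=2 product=0
t=1: arr=0 -> substrate=1 bound=2 product=0
t=2: arr=1 -> substrate=2 bound=2 product=0
t=3: arr=0 -> substrate=2 bound=2 product=0
t=4: arr=1 -> substrate=1 bound=2 product=2
t=5: arr=0 -> substrate=1 bound=2 product=2
t=6: arr=1 -> substrate=2 bound=2 product=2
t=7: arr=0 -> substrate=2 bound=2 product=2
t=8: arr=0 -> substrate=0 bound=2 product=4
t=9: arr=2 -> substrate=2 bound=2 product=4
t=10: arr=2 -> substrate=4 bound=2 product=4
t=11: arr=1 -> substrate=5 bound=2 product=4
t=12: arr=1 -> substrate=4 bound=2 product=6
t=13: arr=1 -> substrate=5 bound=2 product=6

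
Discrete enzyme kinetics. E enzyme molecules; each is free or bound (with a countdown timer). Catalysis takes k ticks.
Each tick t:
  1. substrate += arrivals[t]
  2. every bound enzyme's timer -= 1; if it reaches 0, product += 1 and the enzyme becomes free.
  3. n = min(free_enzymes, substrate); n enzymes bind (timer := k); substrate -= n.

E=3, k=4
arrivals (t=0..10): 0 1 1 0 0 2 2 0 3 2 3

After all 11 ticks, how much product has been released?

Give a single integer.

t=0: arr=0 -> substrate=0 bound=0 product=0
t=1: arr=1 -> substrate=0 bound=1 product=0
t=2: arr=1 -> substrate=0 bound=2 product=0
t=3: arr=0 -> substrate=0 bound=2 product=0
t=4: arr=0 -> substrate=0 bound=2 product=0
t=5: arr=2 -> substrate=0 bound=3 product=1
t=6: arr=2 -> substrate=1 bound=3 product=2
t=7: arr=0 -> substrate=1 bound=3 product=2
t=8: arr=3 -> substrate=4 bound=3 product=2
t=9: arr=2 -> substrate=4 bound=3 product=4
t=10: arr=3 -> substrate=6 bound=3 product=5

Answer: 5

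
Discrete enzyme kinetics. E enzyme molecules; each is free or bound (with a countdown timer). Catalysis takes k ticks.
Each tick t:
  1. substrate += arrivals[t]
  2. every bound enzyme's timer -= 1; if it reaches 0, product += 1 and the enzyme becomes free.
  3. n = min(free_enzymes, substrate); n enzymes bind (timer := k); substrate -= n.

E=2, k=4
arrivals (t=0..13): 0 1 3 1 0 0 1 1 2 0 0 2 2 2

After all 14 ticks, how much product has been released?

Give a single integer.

Answer: 5

Derivation:
t=0: arr=0 -> substrate=0 bound=0 product=0
t=1: arr=1 -> substrate=0 bound=1 product=0
t=2: arr=3 -> substrate=2 bound=2 product=0
t=3: arr=1 -> substrate=3 bound=2 product=0
t=4: arr=0 -> substrate=3 bound=2 product=0
t=5: arr=0 -> substrate=2 bound=2 product=1
t=6: arr=1 -> substrate=2 bound=2 product=2
t=7: arr=1 -> substrate=3 bound=2 product=2
t=8: arr=2 -> substrate=5 bound=2 product=2
t=9: arr=0 -> substrate=4 bound=2 product=3
t=10: arr=0 -> substrate=3 bound=2 product=4
t=11: arr=2 -> substrate=5 bound=2 product=4
t=12: arr=2 -> substrate=7 bound=2 product=4
t=13: arr=2 -> substrate=8 bound=2 product=5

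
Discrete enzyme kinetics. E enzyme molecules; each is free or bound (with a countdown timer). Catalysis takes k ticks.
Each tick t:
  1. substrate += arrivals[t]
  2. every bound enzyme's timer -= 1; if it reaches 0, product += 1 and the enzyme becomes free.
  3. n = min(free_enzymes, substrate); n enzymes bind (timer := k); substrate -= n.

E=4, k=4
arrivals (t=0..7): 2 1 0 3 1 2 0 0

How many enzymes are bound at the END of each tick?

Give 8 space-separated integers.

t=0: arr=2 -> substrate=0 bound=2 product=0
t=1: arr=1 -> substrate=0 bound=3 product=0
t=2: arr=0 -> substrate=0 bound=3 product=0
t=3: arr=3 -> substrate=2 bound=4 product=0
t=4: arr=1 -> substrate=1 bound=4 product=2
t=5: arr=2 -> substrate=2 bound=4 product=3
t=6: arr=0 -> substrate=2 bound=4 product=3
t=7: arr=0 -> substrate=1 bound=4 product=4

Answer: 2 3 3 4 4 4 4 4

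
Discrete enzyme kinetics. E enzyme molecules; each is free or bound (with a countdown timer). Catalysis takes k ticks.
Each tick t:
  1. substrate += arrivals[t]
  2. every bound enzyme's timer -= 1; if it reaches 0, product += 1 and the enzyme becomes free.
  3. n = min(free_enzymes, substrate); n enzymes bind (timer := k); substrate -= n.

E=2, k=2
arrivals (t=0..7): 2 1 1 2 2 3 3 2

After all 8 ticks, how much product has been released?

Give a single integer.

t=0: arr=2 -> substrate=0 bound=2 product=0
t=1: arr=1 -> substrate=1 bound=2 product=0
t=2: arr=1 -> substrate=0 bound=2 product=2
t=3: arr=2 -> substrate=2 bound=2 product=2
t=4: arr=2 -> substrate=2 bound=2 product=4
t=5: arr=3 -> substrate=5 bound=2 product=4
t=6: arr=3 -> substrate=6 bound=2 product=6
t=7: arr=2 -> substrate=8 bound=2 product=6

Answer: 6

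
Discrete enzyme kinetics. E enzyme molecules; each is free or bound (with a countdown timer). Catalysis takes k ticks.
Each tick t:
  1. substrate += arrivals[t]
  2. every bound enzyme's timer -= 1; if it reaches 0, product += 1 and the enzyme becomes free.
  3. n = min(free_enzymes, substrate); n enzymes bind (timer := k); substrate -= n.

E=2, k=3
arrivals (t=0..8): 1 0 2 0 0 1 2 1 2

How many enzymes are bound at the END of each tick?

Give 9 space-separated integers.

t=0: arr=1 -> substrate=0 bound=1 product=0
t=1: arr=0 -> substrate=0 bound=1 product=0
t=2: arr=2 -> substrate=1 bound=2 product=0
t=3: arr=0 -> substrate=0 bound=2 product=1
t=4: arr=0 -> substrate=0 bound=2 product=1
t=5: arr=1 -> substrate=0 bound=2 product=2
t=6: arr=2 -> substrate=1 bound=2 product=3
t=7: arr=1 -> substrate=2 bound=2 product=3
t=8: arr=2 -> substrate=3 bound=2 product=4

Answer: 1 1 2 2 2 2 2 2 2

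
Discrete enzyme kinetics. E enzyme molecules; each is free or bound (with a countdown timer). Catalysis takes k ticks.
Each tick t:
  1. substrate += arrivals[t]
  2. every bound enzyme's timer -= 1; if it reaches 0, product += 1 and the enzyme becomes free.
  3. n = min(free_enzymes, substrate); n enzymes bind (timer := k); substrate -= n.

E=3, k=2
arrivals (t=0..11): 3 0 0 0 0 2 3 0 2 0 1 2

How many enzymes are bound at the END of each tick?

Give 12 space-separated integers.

t=0: arr=3 -> substrate=0 bound=3 product=0
t=1: arr=0 -> substrate=0 bound=3 product=0
t=2: arr=0 -> substrate=0 bound=0 product=3
t=3: arr=0 -> substrate=0 bound=0 product=3
t=4: arr=0 -> substrate=0 bound=0 product=3
t=5: arr=2 -> substrate=0 bound=2 product=3
t=6: arr=3 -> substrate=2 bound=3 product=3
t=7: arr=0 -> substrate=0 bound=3 product=5
t=8: arr=2 -> substrate=1 bound=3 product=6
t=9: arr=0 -> substrate=0 bound=2 product=8
t=10: arr=1 -> substrate=0 bound=2 product=9
t=11: arr=2 -> substrate=0 bound=3 product=10

Answer: 3 3 0 0 0 2 3 3 3 2 2 3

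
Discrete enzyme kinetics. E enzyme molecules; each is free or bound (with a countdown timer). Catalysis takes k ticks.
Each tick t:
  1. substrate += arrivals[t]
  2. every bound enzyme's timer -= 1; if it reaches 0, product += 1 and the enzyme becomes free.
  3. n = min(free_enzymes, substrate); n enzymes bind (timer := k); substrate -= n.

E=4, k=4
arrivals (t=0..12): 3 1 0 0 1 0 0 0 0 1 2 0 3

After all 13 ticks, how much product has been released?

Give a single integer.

t=0: arr=3 -> substrate=0 bound=3 product=0
t=1: arr=1 -> substrate=0 bound=4 product=0
t=2: arr=0 -> substrate=0 bound=4 product=0
t=3: arr=0 -> substrate=0 bound=4 product=0
t=4: arr=1 -> substrate=0 bound=2 product=3
t=5: arr=0 -> substrate=0 bound=1 product=4
t=6: arr=0 -> substrate=0 bound=1 product=4
t=7: arr=0 -> substrate=0 bound=1 product=4
t=8: arr=0 -> substrate=0 bound=0 product=5
t=9: arr=1 -> substrate=0 bound=1 product=5
t=10: arr=2 -> substrate=0 bound=3 product=5
t=11: arr=0 -> substrate=0 bound=3 product=5
t=12: arr=3 -> substrate=2 bound=4 product=5

Answer: 5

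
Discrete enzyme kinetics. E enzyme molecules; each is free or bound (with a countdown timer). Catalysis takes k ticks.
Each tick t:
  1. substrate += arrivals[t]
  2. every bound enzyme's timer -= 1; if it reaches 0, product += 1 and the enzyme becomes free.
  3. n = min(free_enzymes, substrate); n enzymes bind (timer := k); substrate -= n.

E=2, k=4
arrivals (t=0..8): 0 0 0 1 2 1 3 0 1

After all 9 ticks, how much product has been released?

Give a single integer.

t=0: arr=0 -> substrate=0 bound=0 product=0
t=1: arr=0 -> substrate=0 bound=0 product=0
t=2: arr=0 -> substrate=0 bound=0 product=0
t=3: arr=1 -> substrate=0 bound=1 product=0
t=4: arr=2 -> substrate=1 bound=2 product=0
t=5: arr=1 -> substrate=2 bound=2 product=0
t=6: arr=3 -> substrate=5 bound=2 product=0
t=7: arr=0 -> substrate=4 bound=2 product=1
t=8: arr=1 -> substrate=4 bound=2 product=2

Answer: 2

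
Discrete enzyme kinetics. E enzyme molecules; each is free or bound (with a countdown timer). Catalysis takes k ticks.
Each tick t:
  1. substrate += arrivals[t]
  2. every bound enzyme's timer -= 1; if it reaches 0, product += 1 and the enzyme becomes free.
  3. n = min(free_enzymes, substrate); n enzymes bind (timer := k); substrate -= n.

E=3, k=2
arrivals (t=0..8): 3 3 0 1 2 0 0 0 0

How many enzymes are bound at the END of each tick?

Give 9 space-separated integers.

Answer: 3 3 3 3 3 3 0 0 0

Derivation:
t=0: arr=3 -> substrate=0 bound=3 product=0
t=1: arr=3 -> substrate=3 bound=3 product=0
t=2: arr=0 -> substrate=0 bound=3 product=3
t=3: arr=1 -> substrate=1 bound=3 product=3
t=4: arr=2 -> substrate=0 bound=3 product=6
t=5: arr=0 -> substrate=0 bound=3 product=6
t=6: arr=0 -> substrate=0 bound=0 product=9
t=7: arr=0 -> substrate=0 bound=0 product=9
t=8: arr=0 -> substrate=0 bound=0 product=9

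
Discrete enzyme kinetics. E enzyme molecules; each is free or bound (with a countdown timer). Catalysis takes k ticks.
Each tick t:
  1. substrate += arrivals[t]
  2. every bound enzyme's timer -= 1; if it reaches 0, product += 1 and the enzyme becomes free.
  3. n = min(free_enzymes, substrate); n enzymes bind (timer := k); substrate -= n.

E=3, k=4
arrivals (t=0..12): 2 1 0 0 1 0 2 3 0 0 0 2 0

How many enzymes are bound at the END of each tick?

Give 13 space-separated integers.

t=0: arr=2 -> substrate=0 bound=2 product=0
t=1: arr=1 -> substrate=0 bound=3 product=0
t=2: arr=0 -> substrate=0 bound=3 product=0
t=3: arr=0 -> substrate=0 bound=3 product=0
t=4: arr=1 -> substrate=0 bound=2 product=2
t=5: arr=0 -> substrate=0 bound=1 product=3
t=6: arr=2 -> substrate=0 bound=3 product=3
t=7: arr=3 -> substrate=3 bound=3 product=3
t=8: arr=0 -> substrate=2 bound=3 product=4
t=9: arr=0 -> substrate=2 bound=3 product=4
t=10: arr=0 -> substrate=0 bound=3 product=6
t=11: arr=2 -> substrate=2 bound=3 product=6
t=12: arr=0 -> substrate=1 bound=3 product=7

Answer: 2 3 3 3 2 1 3 3 3 3 3 3 3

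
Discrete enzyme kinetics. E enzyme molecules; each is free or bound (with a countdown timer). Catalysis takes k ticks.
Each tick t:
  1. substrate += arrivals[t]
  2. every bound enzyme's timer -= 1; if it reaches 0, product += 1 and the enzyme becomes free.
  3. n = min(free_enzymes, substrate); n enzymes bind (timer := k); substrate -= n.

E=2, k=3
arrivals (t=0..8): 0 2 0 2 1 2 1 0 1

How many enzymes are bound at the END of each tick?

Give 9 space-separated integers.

Answer: 0 2 2 2 2 2 2 2 2

Derivation:
t=0: arr=0 -> substrate=0 bound=0 product=0
t=1: arr=2 -> substrate=0 bound=2 product=0
t=2: arr=0 -> substrate=0 bound=2 product=0
t=3: arr=2 -> substrate=2 bound=2 product=0
t=4: arr=1 -> substrate=1 bound=2 product=2
t=5: arr=2 -> substrate=3 bound=2 product=2
t=6: arr=1 -> substrate=4 bound=2 product=2
t=7: arr=0 -> substrate=2 bound=2 product=4
t=8: arr=1 -> substrate=3 bound=2 product=4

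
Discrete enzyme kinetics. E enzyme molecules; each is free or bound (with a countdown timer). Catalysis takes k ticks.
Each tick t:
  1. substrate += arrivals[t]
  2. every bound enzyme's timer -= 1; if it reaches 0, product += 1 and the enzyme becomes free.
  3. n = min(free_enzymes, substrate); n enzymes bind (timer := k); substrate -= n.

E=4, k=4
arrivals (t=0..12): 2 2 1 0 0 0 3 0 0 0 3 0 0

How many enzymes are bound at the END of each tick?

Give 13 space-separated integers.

t=0: arr=2 -> substrate=0 bound=2 product=0
t=1: arr=2 -> substrate=0 bound=4 product=0
t=2: arr=1 -> substrate=1 bound=4 product=0
t=3: arr=0 -> substrate=1 bound=4 product=0
t=4: arr=0 -> substrate=0 bound=3 product=2
t=5: arr=0 -> substrate=0 bound=1 product=4
t=6: arr=3 -> substrate=0 bound=4 product=4
t=7: arr=0 -> substrate=0 bound=4 product=4
t=8: arr=0 -> substrate=0 bound=3 product=5
t=9: arr=0 -> substrate=0 bound=3 product=5
t=10: arr=3 -> substrate=0 bound=3 product=8
t=11: arr=0 -> substrate=0 bound=3 product=8
t=12: arr=0 -> substrate=0 bound=3 product=8

Answer: 2 4 4 4 3 1 4 4 3 3 3 3 3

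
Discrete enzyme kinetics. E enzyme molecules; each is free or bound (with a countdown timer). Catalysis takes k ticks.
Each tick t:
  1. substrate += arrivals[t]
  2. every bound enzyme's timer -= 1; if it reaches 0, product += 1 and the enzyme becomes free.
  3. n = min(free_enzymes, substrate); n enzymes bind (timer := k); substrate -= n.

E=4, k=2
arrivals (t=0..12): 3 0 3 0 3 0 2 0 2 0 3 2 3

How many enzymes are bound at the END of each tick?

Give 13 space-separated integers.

t=0: arr=3 -> substrate=0 bound=3 product=0
t=1: arr=0 -> substrate=0 bound=3 product=0
t=2: arr=3 -> substrate=0 bound=3 product=3
t=3: arr=0 -> substrate=0 bound=3 product=3
t=4: arr=3 -> substrate=0 bound=3 product=6
t=5: arr=0 -> substrate=0 bound=3 product=6
t=6: arr=2 -> substrate=0 bound=2 product=9
t=7: arr=0 -> substrate=0 bound=2 product=9
t=8: arr=2 -> substrate=0 bound=2 product=11
t=9: arr=0 -> substrate=0 bound=2 product=11
t=10: arr=3 -> substrate=0 bound=3 product=13
t=11: arr=2 -> substrate=1 bound=4 product=13
t=12: arr=3 -> substrate=1 bound=4 product=16

Answer: 3 3 3 3 3 3 2 2 2 2 3 4 4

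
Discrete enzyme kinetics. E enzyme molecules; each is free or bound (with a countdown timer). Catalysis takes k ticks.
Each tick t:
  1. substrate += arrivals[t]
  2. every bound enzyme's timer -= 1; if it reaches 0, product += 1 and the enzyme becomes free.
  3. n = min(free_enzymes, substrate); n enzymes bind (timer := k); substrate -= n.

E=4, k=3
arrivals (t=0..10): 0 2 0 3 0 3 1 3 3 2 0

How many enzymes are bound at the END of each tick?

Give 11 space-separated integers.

Answer: 0 2 2 4 3 4 4 4 4 4 4

Derivation:
t=0: arr=0 -> substrate=0 bound=0 product=0
t=1: arr=2 -> substrate=0 bound=2 product=0
t=2: arr=0 -> substrate=0 bound=2 product=0
t=3: arr=3 -> substrate=1 bound=4 product=0
t=4: arr=0 -> substrate=0 bound=3 product=2
t=5: arr=3 -> substrate=2 bound=4 product=2
t=6: arr=1 -> substrate=1 bound=4 product=4
t=7: arr=3 -> substrate=3 bound=4 product=5
t=8: arr=3 -> substrate=5 bound=4 product=6
t=9: arr=2 -> substrate=5 bound=4 product=8
t=10: arr=0 -> substrate=4 bound=4 product=9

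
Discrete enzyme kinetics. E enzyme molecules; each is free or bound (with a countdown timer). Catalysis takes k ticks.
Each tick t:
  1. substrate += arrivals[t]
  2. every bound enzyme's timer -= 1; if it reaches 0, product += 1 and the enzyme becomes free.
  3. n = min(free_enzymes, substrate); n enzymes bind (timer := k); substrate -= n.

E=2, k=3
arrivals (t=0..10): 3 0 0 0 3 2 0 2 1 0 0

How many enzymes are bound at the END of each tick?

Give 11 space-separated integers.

Answer: 2 2 2 1 2 2 2 2 2 2 2

Derivation:
t=0: arr=3 -> substrate=1 bound=2 product=0
t=1: arr=0 -> substrate=1 bound=2 product=0
t=2: arr=0 -> substrate=1 bound=2 product=0
t=3: arr=0 -> substrate=0 bound=1 product=2
t=4: arr=3 -> substrate=2 bound=2 product=2
t=5: arr=2 -> substrate=4 bound=2 product=2
t=6: arr=0 -> substrate=3 bound=2 product=3
t=7: arr=2 -> substrate=4 bound=2 product=4
t=8: arr=1 -> substrate=5 bound=2 product=4
t=9: arr=0 -> substrate=4 bound=2 product=5
t=10: arr=0 -> substrate=3 bound=2 product=6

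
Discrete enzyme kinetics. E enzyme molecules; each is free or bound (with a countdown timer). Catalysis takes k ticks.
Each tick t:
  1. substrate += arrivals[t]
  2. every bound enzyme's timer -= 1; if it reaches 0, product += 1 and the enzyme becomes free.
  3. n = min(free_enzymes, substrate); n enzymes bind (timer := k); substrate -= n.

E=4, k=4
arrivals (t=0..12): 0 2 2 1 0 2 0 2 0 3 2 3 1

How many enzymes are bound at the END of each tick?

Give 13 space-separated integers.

Answer: 0 2 4 4 4 4 3 4 4 4 4 4 4

Derivation:
t=0: arr=0 -> substrate=0 bound=0 product=0
t=1: arr=2 -> substrate=0 bound=2 product=0
t=2: arr=2 -> substrate=0 bound=4 product=0
t=3: arr=1 -> substrate=1 bound=4 product=0
t=4: arr=0 -> substrate=1 bound=4 product=0
t=5: arr=2 -> substrate=1 bound=4 product=2
t=6: arr=0 -> substrate=0 bound=3 product=4
t=7: arr=2 -> substrate=1 bound=4 product=4
t=8: arr=0 -> substrate=1 bound=4 product=4
t=9: arr=3 -> substrate=2 bound=4 product=6
t=10: arr=2 -> substrate=3 bound=4 product=7
t=11: arr=3 -> substrate=5 bound=4 product=8
t=12: arr=1 -> substrate=6 bound=4 product=8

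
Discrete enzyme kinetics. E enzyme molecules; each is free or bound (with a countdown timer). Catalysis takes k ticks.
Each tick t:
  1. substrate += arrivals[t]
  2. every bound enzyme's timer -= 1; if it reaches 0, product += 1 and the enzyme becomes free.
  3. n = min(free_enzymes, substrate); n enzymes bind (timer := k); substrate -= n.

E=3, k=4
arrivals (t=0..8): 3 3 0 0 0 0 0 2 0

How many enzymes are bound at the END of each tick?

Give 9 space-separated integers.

t=0: arr=3 -> substrate=0 bound=3 product=0
t=1: arr=3 -> substrate=3 bound=3 product=0
t=2: arr=0 -> substrate=3 bound=3 product=0
t=3: arr=0 -> substrate=3 bound=3 product=0
t=4: arr=0 -> substrate=0 bound=3 product=3
t=5: arr=0 -> substrate=0 bound=3 product=3
t=6: arr=0 -> substrate=0 bound=3 product=3
t=7: arr=2 -> substrate=2 bound=3 product=3
t=8: arr=0 -> substrate=0 bound=2 product=6

Answer: 3 3 3 3 3 3 3 3 2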